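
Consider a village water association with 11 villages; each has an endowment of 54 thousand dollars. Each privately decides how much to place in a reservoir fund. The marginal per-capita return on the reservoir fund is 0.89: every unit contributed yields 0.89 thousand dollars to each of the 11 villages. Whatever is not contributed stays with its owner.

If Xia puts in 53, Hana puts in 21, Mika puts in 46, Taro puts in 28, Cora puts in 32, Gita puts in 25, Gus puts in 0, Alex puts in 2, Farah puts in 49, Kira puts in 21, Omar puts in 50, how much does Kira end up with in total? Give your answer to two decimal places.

324.03 thousand dollars

Total contributed: 53 + 21 + 46 + 28 + 32 + 25 + 0 + 2 + 49 + 21 + 50 = 327.
Each receives 0.89 × 327 = 291.03 from the reservoir fund.
Kira keeps 54 − 21 = 33, so Kira's payoff is 33 + 291.03 = 324.03.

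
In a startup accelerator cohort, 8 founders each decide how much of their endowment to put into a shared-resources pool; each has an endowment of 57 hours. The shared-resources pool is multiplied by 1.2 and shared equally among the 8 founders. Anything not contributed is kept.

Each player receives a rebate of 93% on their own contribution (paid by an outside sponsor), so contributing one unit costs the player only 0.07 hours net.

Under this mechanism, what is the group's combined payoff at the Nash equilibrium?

971.28 hours

Under the mechanism each unit contributed yields (1.2/8) / 0.07 = 2.1429 back to its contributor per unit of net cost, which exceeds 1, making full contribution the dominant choice for everyone.
At the Nash equilibrium everyone contributes 57. Group total payoff = 8 × (57 × 0.93 + 1.2 × 57) = 971.28.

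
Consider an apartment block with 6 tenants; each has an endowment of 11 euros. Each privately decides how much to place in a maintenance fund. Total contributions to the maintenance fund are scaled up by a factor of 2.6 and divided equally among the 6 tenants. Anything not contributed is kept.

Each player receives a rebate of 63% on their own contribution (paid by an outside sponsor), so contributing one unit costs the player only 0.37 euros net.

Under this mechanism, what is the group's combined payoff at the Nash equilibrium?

The effective private return per unit is now (2.6/6) / 0.37 = 1.1712 > 1, so every player's dominant strategy flips to full contribution.
At the Nash equilibrium everyone contributes 11. Group total payoff = 6 × (11 × 0.63 + 2.6 × 11) = 213.18.

213.18 euros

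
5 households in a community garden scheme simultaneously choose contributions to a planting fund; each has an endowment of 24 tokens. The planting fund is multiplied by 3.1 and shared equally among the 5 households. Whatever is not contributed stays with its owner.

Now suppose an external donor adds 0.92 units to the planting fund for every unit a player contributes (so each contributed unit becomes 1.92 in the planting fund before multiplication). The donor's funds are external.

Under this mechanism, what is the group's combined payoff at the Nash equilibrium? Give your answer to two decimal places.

Under the mechanism each unit contributed yields 3.1 × 1.92 / 5 = 1.1904 back to its contributor per unit of net cost, which exceeds 1, making full contribution the dominant choice for everyone.
So the Nash equilibrium is full contribution by all 5; the group earns 3.1 × 1.92 × 120 = 714.24.

714.24 tokens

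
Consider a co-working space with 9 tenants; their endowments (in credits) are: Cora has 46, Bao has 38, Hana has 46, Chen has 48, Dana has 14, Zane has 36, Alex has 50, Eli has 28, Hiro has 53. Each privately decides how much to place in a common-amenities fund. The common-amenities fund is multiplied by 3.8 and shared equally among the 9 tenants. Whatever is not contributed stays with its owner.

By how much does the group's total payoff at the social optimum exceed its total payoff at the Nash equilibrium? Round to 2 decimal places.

The private return per contributed unit is 3.8/9 = 0.4222 < 1 for every player regardless of endowment, so the Nash equilibrium is zero contribution and the group total is Σ E_j = 46 + 38 + 46 + 48 + 14 + 36 + 50 + 28 + 53 = 359.
Each contributed unit returns 3.800 to the group, so the social optimum is full contribution by everyone: group total = 3.800 × 359 = 1364.20.
Efficiency loss = (3.800 − 1) × 359 = 1005.20.

1005.20 credits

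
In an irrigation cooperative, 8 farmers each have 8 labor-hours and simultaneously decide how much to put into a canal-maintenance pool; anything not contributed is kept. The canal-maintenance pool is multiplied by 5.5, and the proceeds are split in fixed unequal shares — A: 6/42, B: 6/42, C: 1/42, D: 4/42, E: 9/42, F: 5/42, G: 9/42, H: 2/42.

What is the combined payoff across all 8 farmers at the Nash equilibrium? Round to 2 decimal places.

136.00 labor-hours

A player with share s gets back 5.5·s per unit contributed, so full contribution is dominant for anyone with s > 1/5.5 = 0.1818 and zero contribution is dominant for anyone below.
E and G are above the threshold, contributing 8 each; the remaining 6 contribute 0. Total contributed: 16.
The canal-maintenance pool pays out 5.5 × 16 = 88.00 in total (split across the unequal shares, but the aggregate is all that matters for the group sum).
The 6 free-riders keep 8 each, adding 48. Group total = 48 + 88.00 = 136.00.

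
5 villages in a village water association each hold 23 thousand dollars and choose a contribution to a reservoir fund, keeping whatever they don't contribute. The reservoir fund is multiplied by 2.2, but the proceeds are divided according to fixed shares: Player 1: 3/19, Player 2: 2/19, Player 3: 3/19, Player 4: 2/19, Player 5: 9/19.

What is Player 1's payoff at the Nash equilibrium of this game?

For player j, contributing a unit is worthwhile iff 2.2 × (j's share) ≥ 1, i.e. iff j's share is at least 0.4545.
Only Player 5 (9/19) clears that bar, contributing 23; the remaining 4 contribute 0. Total contributed: 23.
Player 1 keeps 23 and receives 2.2 × 23 × 3/19 = 7.99 from the reservoir fund, for a payoff of 30.99.

30.99 thousand dollars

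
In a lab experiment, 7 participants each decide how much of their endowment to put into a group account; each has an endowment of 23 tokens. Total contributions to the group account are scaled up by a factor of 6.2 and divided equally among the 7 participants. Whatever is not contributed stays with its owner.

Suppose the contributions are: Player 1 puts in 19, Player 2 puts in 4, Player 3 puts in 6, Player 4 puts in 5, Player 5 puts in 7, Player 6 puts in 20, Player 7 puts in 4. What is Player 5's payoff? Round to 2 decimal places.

Total contributed: 19 + 4 + 6 + 5 + 7 + 20 + 4 = 65.
Each receives 6.2 × 65 / 7 = 57.57 from the group account.
Player 5 keeps 23 − 7 = 16, so Player 5's payoff is 16 + 57.57 = 73.57.

73.57 tokens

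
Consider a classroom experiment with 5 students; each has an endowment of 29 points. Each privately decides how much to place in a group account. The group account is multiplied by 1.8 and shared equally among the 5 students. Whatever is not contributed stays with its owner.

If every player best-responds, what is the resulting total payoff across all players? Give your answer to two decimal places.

145.00 points

Each contributed unit returns 1.8/5 = 0.3600 to its contributor — below 1 — so contributing 0 is dominant for every player. At the Nash equilibrium everyone keeps their 29, and the group total is 5 × 29 = 145.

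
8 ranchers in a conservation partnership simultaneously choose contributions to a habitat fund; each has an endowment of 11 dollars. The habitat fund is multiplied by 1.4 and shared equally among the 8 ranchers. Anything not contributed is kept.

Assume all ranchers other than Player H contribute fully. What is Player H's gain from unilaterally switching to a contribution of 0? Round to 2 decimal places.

Switching from a contribution of 11 to 0 lets Player H keep an extra 11 dollars, but lowers the habitat fund by 11, which costs Player H their own share of that drop: 1.4/8 × 11 = 1.92.
Net gain = 11 − 1.92 = 9.08. The private return per contributed unit (0.1750) is below 1, so free-riding is indeed the best response regardless of what the others do.

9.08 dollars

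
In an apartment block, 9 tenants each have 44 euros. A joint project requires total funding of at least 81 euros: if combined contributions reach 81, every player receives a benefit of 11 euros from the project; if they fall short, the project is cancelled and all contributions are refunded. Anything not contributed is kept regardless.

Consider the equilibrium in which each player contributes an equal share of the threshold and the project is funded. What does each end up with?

46 euros

Equal share of the threshold: 81/9 = 9.
At this profile no one gains by cutting their contribution: any cut drops the total below 81, the project is cancelled, contributions are refunded, and the deviator ends with 44, which is less than 44 − 9 + 11 = 46. Contributing more than 9 just wastes the excess. So contributing exactly 9 is a best response.
Each player's payoff: 44 − 9 + 11 = 46.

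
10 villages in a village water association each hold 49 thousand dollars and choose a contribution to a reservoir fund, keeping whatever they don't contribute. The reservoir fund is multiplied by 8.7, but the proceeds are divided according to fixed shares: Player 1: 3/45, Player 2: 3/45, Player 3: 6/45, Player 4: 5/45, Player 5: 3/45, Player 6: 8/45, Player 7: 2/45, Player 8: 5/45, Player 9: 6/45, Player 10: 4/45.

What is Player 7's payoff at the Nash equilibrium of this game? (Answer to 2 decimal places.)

105.84 thousand dollars

Player j's private return per contributed unit is 8.7 × (j's share). Contributing is weakly dominant for j when that share is at least 1/8.7 = 0.1149, and contributing 0 is dominant otherwise.
Player 3, Player 6 and Player 9 clear that bar, contributing 49 each; the remaining 7 contribute 0. Total contributed: 147.
Player 7 keeps 49 and receives 8.7 × 147 × 2/45 = 56.84 from the reservoir fund, for a payoff of 105.84.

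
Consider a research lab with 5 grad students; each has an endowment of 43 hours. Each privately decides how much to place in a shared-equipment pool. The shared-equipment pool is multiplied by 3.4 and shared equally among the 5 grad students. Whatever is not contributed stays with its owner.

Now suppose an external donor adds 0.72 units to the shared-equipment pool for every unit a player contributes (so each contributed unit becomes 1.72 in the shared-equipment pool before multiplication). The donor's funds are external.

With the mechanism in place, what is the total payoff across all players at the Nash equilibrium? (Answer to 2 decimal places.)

1257.32 hours

The effective private return per unit is now 3.4 × 1.72 / 5 = 1.1696 > 1, so every player's dominant strategy flips to full contribution.
So the Nash equilibrium is full contribution by all 5; the group earns 3.4 × 1.72 × 215 = 1257.32.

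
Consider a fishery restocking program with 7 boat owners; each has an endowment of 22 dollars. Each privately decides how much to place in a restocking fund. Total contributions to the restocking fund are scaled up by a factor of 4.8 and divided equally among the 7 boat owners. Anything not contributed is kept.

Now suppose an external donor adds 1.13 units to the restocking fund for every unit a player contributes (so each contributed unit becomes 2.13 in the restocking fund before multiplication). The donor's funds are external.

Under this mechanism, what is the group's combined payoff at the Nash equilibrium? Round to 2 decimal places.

1574.50 dollars

Under the mechanism each unit contributed yields 4.8 × 2.13 / 7 = 1.4606 back to its contributor per unit of net cost, which exceeds 1, making full contribution the dominant choice for everyone.
So the Nash equilibrium is full contribution by all 7; the group earns 4.8 × 2.13 × 154 = 1574.50.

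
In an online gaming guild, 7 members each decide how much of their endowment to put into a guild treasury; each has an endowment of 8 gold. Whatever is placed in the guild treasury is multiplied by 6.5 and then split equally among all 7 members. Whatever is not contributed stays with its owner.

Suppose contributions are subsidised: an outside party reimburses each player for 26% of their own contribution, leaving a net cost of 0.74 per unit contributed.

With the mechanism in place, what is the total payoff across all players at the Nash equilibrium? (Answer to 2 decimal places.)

378.56 gold

The effective private return per unit is now (6.5/7) / 0.74 = 1.2548 > 1, so every player's dominant strategy flips to full contribution.
So the Nash equilibrium is full contribution by all 7; the group earns 7 × (8 × 0.26 + 6.5 × 8) = 378.56.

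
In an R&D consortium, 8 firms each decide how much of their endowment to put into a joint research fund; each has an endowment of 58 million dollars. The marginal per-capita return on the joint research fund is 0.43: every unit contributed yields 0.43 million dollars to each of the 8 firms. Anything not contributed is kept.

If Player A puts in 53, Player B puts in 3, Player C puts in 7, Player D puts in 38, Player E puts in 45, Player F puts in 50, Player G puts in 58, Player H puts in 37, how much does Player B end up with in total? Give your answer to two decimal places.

180.13 million dollars

Total contributed: 53 + 3 + 7 + 38 + 45 + 50 + 58 + 37 = 291.
Each receives 0.43 × 291 = 125.13 from the joint research fund.
Player B keeps 58 − 3 = 55, so Player B's payoff is 55 + 125.13 = 180.13.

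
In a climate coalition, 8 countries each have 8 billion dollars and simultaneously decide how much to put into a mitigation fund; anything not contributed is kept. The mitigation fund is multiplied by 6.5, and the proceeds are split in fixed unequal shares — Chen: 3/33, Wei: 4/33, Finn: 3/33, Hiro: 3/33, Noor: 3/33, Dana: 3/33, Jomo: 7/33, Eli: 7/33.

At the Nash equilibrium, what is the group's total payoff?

152.00 billion dollars

Each unit j contributes comes back to j as 6.5 × (j's share), so j prefers to contribute only if that share exceeds 1/6.5 = 0.1538; otherwise keeping the unit dominates.
The shares above 0.1538 belong to Jomo and Eli, contributing 8 each; the remaining 6 contribute 0. Total contributed: 16.
The mitigation fund pays out 6.5 × 16 = 104.00 in total (split across the unequal shares, but the aggregate is all that matters for the group sum).
The 6 free-riders keep 8 each, adding 48. Group total = 48 + 104.00 = 152.00.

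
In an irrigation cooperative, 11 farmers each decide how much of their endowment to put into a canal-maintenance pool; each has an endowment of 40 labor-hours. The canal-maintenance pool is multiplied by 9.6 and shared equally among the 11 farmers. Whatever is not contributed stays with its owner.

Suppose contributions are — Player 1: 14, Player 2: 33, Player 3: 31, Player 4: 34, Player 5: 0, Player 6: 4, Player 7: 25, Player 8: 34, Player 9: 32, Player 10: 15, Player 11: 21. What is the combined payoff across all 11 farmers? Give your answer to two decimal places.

2529.80 labor-hours

Total contributed: 14 + 33 + 31 + 34 + 0 + 4 + 25 + 34 + 32 + 15 + 21 = 243; total kept: 11 × 40 − 243 = 197.
The canal-maintenance pool pays out 9.6 × 243 = 2332.80 in aggregate.
Group total = 197 + 2332.80 = 2529.80.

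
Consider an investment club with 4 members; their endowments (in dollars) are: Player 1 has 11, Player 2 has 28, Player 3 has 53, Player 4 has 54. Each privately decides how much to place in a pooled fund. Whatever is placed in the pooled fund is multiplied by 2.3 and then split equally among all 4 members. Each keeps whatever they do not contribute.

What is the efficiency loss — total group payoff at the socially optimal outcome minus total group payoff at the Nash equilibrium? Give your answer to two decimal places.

The private return per contributed unit is 2.3/4 = 0.5750 < 1 for every player regardless of endowment, so the Nash equilibrium is zero contribution and the group total is Σ E_j = 11 + 28 + 53 + 54 = 146.
Each contributed unit returns 2.300 to the group, so the social optimum is full contribution by everyone: group total = 2.300 × 146 = 335.80.
Efficiency loss = (2.300 − 1) × 146 = 189.80.

189.80 dollars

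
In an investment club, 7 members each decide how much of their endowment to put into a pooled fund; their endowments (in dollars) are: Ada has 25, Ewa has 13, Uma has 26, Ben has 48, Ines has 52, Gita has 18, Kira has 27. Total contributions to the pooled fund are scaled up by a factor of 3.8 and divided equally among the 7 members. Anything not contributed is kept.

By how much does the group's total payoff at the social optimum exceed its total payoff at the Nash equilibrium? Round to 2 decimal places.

The private return per contributed unit is 3.8/7 = 0.5429 < 1 for every player regardless of endowment, so the Nash equilibrium is zero contribution and the group total is Σ E_j = 25 + 13 + 26 + 48 + 52 + 18 + 27 = 209.
Each contributed unit returns 3.800 to the group, so the social optimum is full contribution by everyone: group total = 3.800 × 209 = 794.20.
Efficiency loss = (3.800 − 1) × 209 = 585.20.

585.20 dollars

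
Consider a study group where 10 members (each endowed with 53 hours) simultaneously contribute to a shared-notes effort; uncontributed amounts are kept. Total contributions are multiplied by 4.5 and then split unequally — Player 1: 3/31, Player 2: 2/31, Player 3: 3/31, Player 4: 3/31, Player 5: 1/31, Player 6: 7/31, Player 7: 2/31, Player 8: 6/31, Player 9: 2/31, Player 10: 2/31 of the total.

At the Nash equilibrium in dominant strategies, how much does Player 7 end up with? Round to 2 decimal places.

68.39 hours

Player j's private return per contributed unit is 4.5 × (j's share). Contributing is weakly dominant for j when that share is at least 1/4.5 = 0.2222, and contributing 0 is dominant otherwise.
The only share above 0.2222 is Player 6's 7/31, contributing 53; the remaining 9 contribute 0. Total contributed: 53.
Player 7 keeps 53 and receives 4.5 × 53 × 2/31 = 15.39 from the shared-notes effort, for a payoff of 68.39.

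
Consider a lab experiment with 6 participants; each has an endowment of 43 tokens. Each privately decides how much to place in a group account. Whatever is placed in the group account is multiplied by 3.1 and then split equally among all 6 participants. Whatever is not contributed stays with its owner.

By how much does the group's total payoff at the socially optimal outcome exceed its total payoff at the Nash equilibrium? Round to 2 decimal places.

541.80 tokens

Each contributed unit returns 3.1/6 = 0.5167 to its contributor — below 1 — so contributing 0 is dominant for every player. At the Nash equilibrium everyone keeps their 43, and the group total is 6 × 43 = 258.
Each contributed unit returns 3.100 to the group as a whole (0.5167 to each of 6 players), which exceeds 1, so the social optimum is full contribution: group total = 3.100 × 258 = 799.80.
Efficiency loss = 799.80 − 258 = 541.80.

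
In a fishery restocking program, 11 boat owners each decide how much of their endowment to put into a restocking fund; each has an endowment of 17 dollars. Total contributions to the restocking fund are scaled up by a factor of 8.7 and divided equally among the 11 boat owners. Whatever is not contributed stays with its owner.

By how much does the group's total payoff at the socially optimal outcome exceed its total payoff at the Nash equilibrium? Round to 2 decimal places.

Each contributed unit returns 8.7/11 = 0.7909 to its contributor — below 1 — so contributing 0 is dominant for every player. At the Nash equilibrium everyone keeps their 17, and the group total is 11 × 17 = 187.
Each contributed unit returns 8.700 to the group as a whole (0.7909 to each of 11 players), which exceeds 1, so the social optimum is full contribution: group total = 8.700 × 187 = 1626.90.
Efficiency loss = 1626.90 − 187 = 1439.90.

1439.90 dollars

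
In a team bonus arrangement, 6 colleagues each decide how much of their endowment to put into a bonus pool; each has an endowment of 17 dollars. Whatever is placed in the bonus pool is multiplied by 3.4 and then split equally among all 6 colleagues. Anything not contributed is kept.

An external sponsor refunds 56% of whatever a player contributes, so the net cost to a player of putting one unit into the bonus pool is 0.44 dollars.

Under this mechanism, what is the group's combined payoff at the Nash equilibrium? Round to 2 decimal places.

Under the mechanism each unit contributed yields (3.4/6) / 0.44 = 1.2879 back to its contributor per unit of net cost, which exceeds 1, making full contribution the dominant choice for everyone.
At the Nash equilibrium everyone contributes 17. Group total payoff = 6 × (17 × 0.56 + 3.4 × 17) = 403.92.

403.92 dollars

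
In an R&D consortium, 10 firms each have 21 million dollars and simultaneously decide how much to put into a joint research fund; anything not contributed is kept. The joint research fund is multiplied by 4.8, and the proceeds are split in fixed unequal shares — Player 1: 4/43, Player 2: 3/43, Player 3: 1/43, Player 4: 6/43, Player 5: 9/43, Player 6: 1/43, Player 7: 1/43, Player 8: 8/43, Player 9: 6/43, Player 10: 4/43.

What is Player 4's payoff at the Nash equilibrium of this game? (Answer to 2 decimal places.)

For player j, contributing a unit is worthwhile iff 4.8 × (j's share) ≥ 1, i.e. iff j's share is at least 0.2083.
The only share above 0.2083 is Player 5's 9/43, contributing 21; the remaining 9 contribute 0. Total contributed: 21.
Player 4 keeps 21 and receives 4.8 × 21 × 6/43 = 14.07 from the joint research fund, for a payoff of 35.07.

35.07 million dollars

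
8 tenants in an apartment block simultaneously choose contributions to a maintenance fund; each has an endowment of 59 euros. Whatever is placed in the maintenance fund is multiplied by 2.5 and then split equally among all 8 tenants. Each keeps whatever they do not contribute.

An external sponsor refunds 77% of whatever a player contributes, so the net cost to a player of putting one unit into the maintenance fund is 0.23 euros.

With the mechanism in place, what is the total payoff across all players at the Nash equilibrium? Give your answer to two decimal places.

Under the mechanism each unit contributed yields (2.5/8) / 0.23 = 1.3587 back to its contributor per unit of net cost, which exceeds 1, making full contribution the dominant choice for everyone.
At the Nash equilibrium everyone contributes 59. Group total payoff = 8 × (59 × 0.77 + 2.5 × 59) = 1543.44.

1543.44 euros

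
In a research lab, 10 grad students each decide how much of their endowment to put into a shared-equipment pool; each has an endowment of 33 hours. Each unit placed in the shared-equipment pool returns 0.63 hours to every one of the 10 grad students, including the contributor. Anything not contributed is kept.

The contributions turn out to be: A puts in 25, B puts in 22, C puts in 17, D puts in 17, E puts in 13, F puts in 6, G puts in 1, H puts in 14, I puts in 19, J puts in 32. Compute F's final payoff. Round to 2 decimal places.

131.58 hours

Total contributed: 25 + 22 + 17 + 17 + 13 + 6 + 1 + 14 + 19 + 32 = 166.
Each receives 0.63 × 166 = 104.58 from the shared-equipment pool.
F keeps 33 − 6 = 27, so F's payoff is 27 + 104.58 = 131.58.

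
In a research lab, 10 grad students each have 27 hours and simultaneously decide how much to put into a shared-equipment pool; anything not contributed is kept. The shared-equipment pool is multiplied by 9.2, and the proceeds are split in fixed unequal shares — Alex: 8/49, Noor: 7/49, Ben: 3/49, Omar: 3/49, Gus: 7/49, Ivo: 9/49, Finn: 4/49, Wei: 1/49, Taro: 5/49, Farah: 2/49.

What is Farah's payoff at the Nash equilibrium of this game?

67.56 hours

Player j's private return per contributed unit is 9.2 × (j's share). Contributing is weakly dominant for j when that share is at least 1/9.2 = 0.1087, and contributing 0 is dominant otherwise.
Alex, Noor, Gus and Ivo clear that bar, contributing 27 each; the remaining 6 contribute 0. Total contributed: 108.
Farah keeps 27 and receives 9.2 × 108 × 2/49 = 40.56 from the shared-equipment pool, for a payoff of 67.56.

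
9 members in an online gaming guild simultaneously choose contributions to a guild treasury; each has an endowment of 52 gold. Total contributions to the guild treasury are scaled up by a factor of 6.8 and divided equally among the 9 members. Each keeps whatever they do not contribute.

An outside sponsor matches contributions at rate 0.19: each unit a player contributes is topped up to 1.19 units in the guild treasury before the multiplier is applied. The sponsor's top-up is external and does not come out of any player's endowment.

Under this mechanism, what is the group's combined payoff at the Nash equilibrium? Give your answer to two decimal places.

468.00 gold

Even with the mechanism, each unit contributed returns only 6.8 × 1.19 / 9 = 0.8991 per unit of net cost, so contributing nothing is still dominant.
Everyone keeps their endowment and the group total is 9 × 52 = 468.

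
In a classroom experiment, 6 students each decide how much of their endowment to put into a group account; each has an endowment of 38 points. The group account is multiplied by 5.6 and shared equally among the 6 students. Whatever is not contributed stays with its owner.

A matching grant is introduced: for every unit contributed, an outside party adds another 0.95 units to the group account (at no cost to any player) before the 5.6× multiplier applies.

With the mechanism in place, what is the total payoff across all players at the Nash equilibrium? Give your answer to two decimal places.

With the mechanism, a contributed unit returns 5.6 × 1.95 / 6 = 1.8200 per unit of net cost to the contributor — now above 1 — so contributing fully is weakly dominant for every player.
So the Nash equilibrium is full contribution by all 6; the group earns 5.6 × 1.95 × 228 = 2489.76.

2489.76 points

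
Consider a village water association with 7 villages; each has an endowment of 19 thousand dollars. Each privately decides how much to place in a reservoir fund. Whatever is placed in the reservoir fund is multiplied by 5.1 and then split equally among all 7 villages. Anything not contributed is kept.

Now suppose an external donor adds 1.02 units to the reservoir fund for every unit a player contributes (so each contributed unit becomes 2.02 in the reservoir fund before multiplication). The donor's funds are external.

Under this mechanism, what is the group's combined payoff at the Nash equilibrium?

The effective private return per unit is now 5.1 × 2.02 / 7 = 1.4717 > 1, so every player's dominant strategy flips to full contribution.
So the Nash equilibrium is full contribution by all 7; the group earns 5.1 × 2.02 × 133 = 1370.17.

1370.17 thousand dollars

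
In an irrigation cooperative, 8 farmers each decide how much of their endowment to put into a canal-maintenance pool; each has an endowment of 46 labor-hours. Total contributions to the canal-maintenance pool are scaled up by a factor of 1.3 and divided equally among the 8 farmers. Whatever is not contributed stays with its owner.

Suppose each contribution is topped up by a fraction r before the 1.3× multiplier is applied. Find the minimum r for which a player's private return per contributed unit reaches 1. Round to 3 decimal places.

5.154

With matching at rate r, one contributed unit becomes (1 + r) in the canal-maintenance pool and returns 1.3 × (1 + r) / 8 to the contributor.
Setting this equal to 1: 1 + r = 8/1.3 = 6.1538.
So the minimum matching rate is r = 6.1538 − 1 = 5.154.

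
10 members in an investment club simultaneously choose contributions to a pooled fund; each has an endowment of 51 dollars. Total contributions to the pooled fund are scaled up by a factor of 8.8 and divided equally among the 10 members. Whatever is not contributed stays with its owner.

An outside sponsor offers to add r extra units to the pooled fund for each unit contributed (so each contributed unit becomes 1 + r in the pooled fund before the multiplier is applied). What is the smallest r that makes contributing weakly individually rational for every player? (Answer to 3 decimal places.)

With matching at rate r, one contributed unit becomes (1 + r) in the pooled fund and returns 8.8 × (1 + r) / 10 to the contributor.
Setting this equal to 1: 1 + r = 10/8.8 = 1.1364.
So the minimum matching rate is r = 1.1364 − 1 = 0.136.

0.136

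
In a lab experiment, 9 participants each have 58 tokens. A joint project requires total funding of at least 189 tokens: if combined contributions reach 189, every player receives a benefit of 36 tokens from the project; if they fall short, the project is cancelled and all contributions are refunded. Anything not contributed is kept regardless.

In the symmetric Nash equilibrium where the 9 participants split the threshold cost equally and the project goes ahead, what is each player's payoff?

Equal share of the threshold: 189/9 = 21.
At this profile no one gains by cutting their contribution: any cut drops the total below 189, the project is cancelled, contributions are refunded, and the deviator ends with 58, which is less than 58 − 21 + 36 = 73. Contributing more than 21 just wastes the excess. So contributing exactly 21 is a best response.
Each player's payoff: 58 − 21 + 36 = 73.

73 tokens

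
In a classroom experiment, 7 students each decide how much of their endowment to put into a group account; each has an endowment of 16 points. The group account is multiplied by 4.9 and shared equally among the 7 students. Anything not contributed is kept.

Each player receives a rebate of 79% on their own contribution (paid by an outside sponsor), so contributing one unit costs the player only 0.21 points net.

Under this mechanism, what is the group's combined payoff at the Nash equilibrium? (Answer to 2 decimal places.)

637.28 points

Under the mechanism each unit contributed yields (4.9/7) / 0.21 = 3.3333 back to its contributor per unit of net cost, which exceeds 1, making full contribution the dominant choice for everyone.
At the Nash equilibrium everyone contributes 16. Group total payoff = 7 × (16 × 0.79 + 4.9 × 16) = 637.28.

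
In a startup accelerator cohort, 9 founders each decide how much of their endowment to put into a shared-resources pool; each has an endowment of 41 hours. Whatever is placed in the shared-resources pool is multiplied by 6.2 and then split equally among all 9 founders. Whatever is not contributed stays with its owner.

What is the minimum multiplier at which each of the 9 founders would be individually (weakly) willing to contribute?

A contributed unit returns (multiplier)/9 to its contributor.
This reaches 1 exactly when the multiplier is 9.

9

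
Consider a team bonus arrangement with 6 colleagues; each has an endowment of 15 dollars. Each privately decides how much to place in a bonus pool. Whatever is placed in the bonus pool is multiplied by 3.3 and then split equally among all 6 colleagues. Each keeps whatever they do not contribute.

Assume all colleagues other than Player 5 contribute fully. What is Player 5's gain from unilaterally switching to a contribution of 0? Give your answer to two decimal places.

Switching from a contribution of 15 to 0 lets Player 5 keep an extra 15 dollars, but lowers the bonus pool by 15, which costs Player 5 their own share of that drop: 3.3/6 × 15 = 8.25.
Net gain = 15 − 8.25 = 6.75. The private return per contributed unit (0.5500) is below 1, so free-riding is indeed the best response regardless of what the others do.

6.75 dollars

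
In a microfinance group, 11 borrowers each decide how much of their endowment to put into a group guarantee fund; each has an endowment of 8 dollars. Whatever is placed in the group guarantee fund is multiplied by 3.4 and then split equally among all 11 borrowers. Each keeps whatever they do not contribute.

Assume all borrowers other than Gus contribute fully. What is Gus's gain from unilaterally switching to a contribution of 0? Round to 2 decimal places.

Switching from a contribution of 8 to 0 lets Gus keep an extra 8 dollars, but lowers the group guarantee fund by 8, which costs Gus their own share of that drop: 3.4/11 × 8 = 2.47.
Net gain = 8 − 2.47 = 5.53. The private return per contributed unit (0.3091) is below 1, so free-riding is indeed the best response regardless of what the others do.

5.53 dollars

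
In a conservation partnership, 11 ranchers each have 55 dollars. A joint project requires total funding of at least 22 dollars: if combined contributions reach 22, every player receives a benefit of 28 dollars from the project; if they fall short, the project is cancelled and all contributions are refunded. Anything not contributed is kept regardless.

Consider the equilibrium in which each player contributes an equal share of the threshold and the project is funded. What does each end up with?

81 dollars

Equal share of the threshold: 22/11 = 2.
At this profile no one gains by cutting their contribution: any cut drops the total below 22, the project is cancelled, contributions are refunded, and the deviator ends with 55, which is less than 55 − 2 + 28 = 81. Contributing more than 2 just wastes the excess. So contributing exactly 2 is a best response.
Each player's payoff: 55 − 2 + 28 = 81.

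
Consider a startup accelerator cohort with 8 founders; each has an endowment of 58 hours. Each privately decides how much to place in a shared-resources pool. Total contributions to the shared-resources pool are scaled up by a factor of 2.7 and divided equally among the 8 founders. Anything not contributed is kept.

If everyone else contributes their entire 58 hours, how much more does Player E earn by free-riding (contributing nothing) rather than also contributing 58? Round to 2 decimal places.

Switching from a contribution of 58 to 0 lets Player E keep an extra 58 hours, but lowers the shared-resources pool by 58, which costs Player E their own share of that drop: 2.7/8 × 58 = 19.57.
Net gain = 58 − 19.57 = 38.43. The private return per contributed unit (0.3375) is below 1, so free-riding is indeed the best response regardless of what the others do.

38.43 hours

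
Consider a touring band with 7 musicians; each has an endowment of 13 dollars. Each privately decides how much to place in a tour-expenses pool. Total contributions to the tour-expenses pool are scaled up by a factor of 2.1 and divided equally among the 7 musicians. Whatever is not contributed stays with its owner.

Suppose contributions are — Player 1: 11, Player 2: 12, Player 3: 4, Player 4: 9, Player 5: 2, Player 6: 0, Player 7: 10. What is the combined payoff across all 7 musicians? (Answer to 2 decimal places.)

Total contributed: 11 + 12 + 4 + 9 + 2 + 0 + 10 = 48; total kept: 7 × 13 − 48 = 43.
The tour-expenses pool pays out 2.1 × 48 = 100.80 in aggregate.
Group total = 43 + 100.80 = 143.80.

143.80 dollars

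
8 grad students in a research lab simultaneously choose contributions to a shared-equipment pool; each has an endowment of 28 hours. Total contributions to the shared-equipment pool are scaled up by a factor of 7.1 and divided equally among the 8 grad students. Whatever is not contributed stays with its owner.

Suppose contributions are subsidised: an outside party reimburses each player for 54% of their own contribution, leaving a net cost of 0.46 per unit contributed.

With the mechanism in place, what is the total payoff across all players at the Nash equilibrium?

Under the mechanism each unit contributed yields (7.1/8) / 0.46 = 1.9293 back to its contributor per unit of net cost, which exceeds 1, making full contribution the dominant choice for everyone.
So the Nash equilibrium is full contribution by all 8; the group earns 8 × (28 × 0.54 + 7.1 × 28) = 1711.36.

1711.36 hours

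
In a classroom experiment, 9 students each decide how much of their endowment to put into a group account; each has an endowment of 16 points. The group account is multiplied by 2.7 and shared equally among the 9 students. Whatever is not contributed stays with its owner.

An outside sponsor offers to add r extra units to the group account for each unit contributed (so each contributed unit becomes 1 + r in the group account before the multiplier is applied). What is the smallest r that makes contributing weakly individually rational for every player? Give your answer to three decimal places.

2.333

With matching at rate r, one contributed unit becomes (1 + r) in the group account and returns 2.7 × (1 + r) / 9 to the contributor.
Setting this equal to 1: 1 + r = 9/2.7 = 3.3333.
So the minimum matching rate is r = 3.3333 − 1 = 2.333.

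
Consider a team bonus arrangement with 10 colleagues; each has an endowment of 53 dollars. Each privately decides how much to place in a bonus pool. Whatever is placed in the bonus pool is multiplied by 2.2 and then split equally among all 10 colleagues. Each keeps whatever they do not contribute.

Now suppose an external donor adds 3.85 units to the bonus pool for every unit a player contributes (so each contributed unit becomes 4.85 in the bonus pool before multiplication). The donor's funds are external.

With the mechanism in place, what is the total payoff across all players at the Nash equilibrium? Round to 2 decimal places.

The effective private return per unit is now 2.2 × 4.85 / 10 = 1.0670 > 1, so every player's dominant strategy flips to full contribution.
At the Nash equilibrium everyone contributes 53. Group total payoff = 2.2 × 4.85 × 530 = 5655.10.

5655.10 dollars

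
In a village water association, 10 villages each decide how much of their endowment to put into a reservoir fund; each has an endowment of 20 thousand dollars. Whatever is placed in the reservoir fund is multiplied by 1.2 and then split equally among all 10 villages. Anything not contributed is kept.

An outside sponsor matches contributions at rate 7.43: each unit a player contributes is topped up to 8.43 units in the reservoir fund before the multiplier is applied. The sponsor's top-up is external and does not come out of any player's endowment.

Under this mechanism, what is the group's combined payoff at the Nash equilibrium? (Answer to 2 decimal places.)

Under the mechanism each unit contributed yields 1.2 × 8.43 / 10 = 1.0116 back to its contributor per unit of net cost, which exceeds 1, making full contribution the dominant choice for everyone.
At the Nash equilibrium everyone contributes 20. Group total payoff = 1.2 × 8.43 × 200 = 2023.20.

2023.20 thousand dollars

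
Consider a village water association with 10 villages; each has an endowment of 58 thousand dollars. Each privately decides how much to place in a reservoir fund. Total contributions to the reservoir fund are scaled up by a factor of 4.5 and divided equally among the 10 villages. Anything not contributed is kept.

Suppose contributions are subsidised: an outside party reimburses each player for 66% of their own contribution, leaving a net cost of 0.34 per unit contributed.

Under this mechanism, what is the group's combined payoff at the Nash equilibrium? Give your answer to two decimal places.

With the mechanism, a contributed unit returns (4.5/10) / 0.34 = 1.3235 per unit of net cost to the contributor — now above 1 — so contributing fully is weakly dominant for every player.
So the Nash equilibrium is full contribution by all 10; the group earns 10 × (58 × 0.66 + 4.5 × 58) = 2992.80.

2992.80 thousand dollars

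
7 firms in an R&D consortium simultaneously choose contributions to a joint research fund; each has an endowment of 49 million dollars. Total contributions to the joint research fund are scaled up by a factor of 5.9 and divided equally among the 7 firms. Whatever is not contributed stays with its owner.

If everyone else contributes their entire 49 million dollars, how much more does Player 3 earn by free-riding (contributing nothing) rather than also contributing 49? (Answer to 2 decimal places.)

Switching from a contribution of 49 to 0 lets Player 3 keep an extra 49 million dollars, but lowers the joint research fund by 49, which costs Player 3 their own share of that drop: 5.9/7 × 49 = 41.30.
Net gain = 49 − 41.30 = 7.70. The private return per contributed unit (0.8429) is below 1, so free-riding is indeed the best response regardless of what the others do.

7.70 million dollars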